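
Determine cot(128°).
cot(128°) = -0.7813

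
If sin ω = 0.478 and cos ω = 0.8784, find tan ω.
tan ω = sin ω / cos ω = 0.5442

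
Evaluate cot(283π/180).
cot(283π/180) = -0.2309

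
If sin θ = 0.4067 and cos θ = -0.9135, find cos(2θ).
cos(2θ) = cos²θ - sin²θ = 0.6691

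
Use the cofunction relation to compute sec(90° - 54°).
sec(90° - 54°) = csc(54°) = 1.236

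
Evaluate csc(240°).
csc(240°) = -2√3/3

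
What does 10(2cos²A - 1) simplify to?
10(2cos²A - 1) = 10(cos(2A)) (using Double angle)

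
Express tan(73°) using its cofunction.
tan(73°) = cot(90° - 73°) = cot(17°)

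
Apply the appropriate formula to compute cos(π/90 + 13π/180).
cos(π/90 + 13π/180) = cos π/90 cos 13π/180 - sin π/90 sin 13π/180 = (√6+√2)/4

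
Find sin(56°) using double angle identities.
sin(56°) = 2 sin 28° cos 28° = 0.829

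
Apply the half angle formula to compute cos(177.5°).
cos(177.5°) = -√((1 + cos 355°)/2) = -0.999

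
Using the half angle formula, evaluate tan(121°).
tan(121°) = sin 242° / (1 + cos 242°) = -1.664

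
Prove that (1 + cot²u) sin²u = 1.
LHS = csc²u · sin²u = (1/sin²u) · sin²u = 1 = RHS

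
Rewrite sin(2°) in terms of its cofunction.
sin(2°) = cos(90° - 2°) = cos(88°)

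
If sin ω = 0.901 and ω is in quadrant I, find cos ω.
cos ω = 0.4338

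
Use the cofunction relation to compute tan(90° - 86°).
tan(90° - 86°) = cot(86°) = 0.06993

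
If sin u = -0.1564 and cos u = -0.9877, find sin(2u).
sin(2u) = 2 sin u cos u = 0.309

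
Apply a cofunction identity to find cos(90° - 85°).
cos(90° - 85°) = sin(85°) = 0.9962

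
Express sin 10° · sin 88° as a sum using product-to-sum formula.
sin 10° sin 88° = (1/2)[cos(10°-88°) - cos(10°+88°)]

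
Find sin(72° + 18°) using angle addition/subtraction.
sin(72° + 18°) = sin 72° cos 18° + cos 72° sin 18° = 1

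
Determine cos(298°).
cos(298°) = 0.4695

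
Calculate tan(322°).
tan(322°) = -0.7813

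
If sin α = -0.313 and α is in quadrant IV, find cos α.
cos α = 0.9498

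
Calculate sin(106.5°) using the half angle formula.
sin(106.5°) = √((1 - cos 213°)/2) = 0.9588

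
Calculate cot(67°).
cot(67°) = 0.4245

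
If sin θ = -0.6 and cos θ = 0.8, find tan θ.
tan θ = sin θ / cos θ = -0.75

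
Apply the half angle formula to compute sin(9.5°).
sin(9.5°) = √((1 - cos 19°)/2) = 0.165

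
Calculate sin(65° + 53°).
sin(65° + 53°) = sin 65° cos 53° + cos 65° sin 53° = 0.8829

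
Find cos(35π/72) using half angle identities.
cos(35π/72) = √((1 + cos 35π/36)/2) = 0.04362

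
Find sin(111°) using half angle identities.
sin(111°) = √((1 - cos 222°)/2) = 0.9336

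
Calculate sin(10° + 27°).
sin(10° + 27°) = sin 10° cos 27° + cos 10° sin 27° = 0.6018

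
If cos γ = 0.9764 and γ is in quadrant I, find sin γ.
sin γ = 0.216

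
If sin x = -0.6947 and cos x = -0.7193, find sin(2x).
sin(2x) = 2 sin x cos x = 0.9994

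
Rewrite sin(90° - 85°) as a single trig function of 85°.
sin(90° - 85°) = cos(85°)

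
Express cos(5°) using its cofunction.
cos(5°) = sin(90° - 5°) = sin(85°)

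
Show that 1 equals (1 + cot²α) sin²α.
RHS = csc²α · sin²α = (1/sin²α) · sin²α = 1 = LHS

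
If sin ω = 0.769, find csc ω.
csc ω = 1/sin ω = 1.3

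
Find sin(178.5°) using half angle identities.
sin(178.5°) = √((1 - cos 357°)/2) = 0.02618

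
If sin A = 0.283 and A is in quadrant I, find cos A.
cos A = 0.9591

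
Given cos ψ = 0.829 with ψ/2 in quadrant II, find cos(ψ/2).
cos(ψ/2) = ±√((1 + cos ψ)/2); negative since ψ/2 ∈ QII, so cos(ψ/2) = -0.9563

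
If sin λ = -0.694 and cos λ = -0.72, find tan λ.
tan λ = sin λ / cos λ = 0.9639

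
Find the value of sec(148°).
sec(148°) = -1.179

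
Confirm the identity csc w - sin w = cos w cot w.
LHS = 1/sin w - sin w = (1 - sin²w)/sin w = cos²w/sin w = cos w · (cos w/sin w) = cos w cot w = RHS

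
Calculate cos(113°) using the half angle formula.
cos(113°) = -√((1 + cos 226°)/2) = -0.3907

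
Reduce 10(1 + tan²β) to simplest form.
10(1 + tan²β) = 10(sec²β) (using Pythagorean identity)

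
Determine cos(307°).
cos(307°) = 0.6018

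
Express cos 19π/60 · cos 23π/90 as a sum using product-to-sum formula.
cos 19π/60 cos 23π/90 = (1/2)[cos(19π/60-23π/90) + cos(19π/60+23π/90)]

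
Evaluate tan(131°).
tan(131°) = -1.15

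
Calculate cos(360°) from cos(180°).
cos(360°) = 1 - 2sin²180° = 1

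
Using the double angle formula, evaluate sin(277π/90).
sin(277π/90) = 2 sin 277π/180 cos 277π/180 = -0.2419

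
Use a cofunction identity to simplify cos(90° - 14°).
cos(90° - 14°) = sin(14°)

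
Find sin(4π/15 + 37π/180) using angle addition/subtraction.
sin(4π/15 + 37π/180) = sin 4π/15 cos 37π/180 + cos 4π/15 sin 37π/180 = 0.9962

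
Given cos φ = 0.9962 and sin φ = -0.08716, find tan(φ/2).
tan(φ/2) = sin φ / (1 + cos φ) = -0.04366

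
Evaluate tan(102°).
tan(102°) = -4.705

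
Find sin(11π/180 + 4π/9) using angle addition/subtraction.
sin(11π/180 + 4π/9) = sin 11π/180 cos 4π/9 + cos 11π/180 sin 4π/9 = 0.9998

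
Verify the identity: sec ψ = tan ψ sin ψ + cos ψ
RHS = sin²ψ/cos ψ + cos ψ = (sin²ψ + cos²ψ)/cos ψ = 1/cos ψ = sec ψ = LHS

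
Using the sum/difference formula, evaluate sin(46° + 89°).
sin(46° + 89°) = sin 46° cos 89° + cos 46° sin 89° = √2/2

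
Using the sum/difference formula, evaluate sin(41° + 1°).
sin(41° + 1°) = sin 41° cos 1° + cos 41° sin 1° = 0.6691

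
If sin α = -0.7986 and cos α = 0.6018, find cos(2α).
cos(2α) = cos²α - sin²α = -0.2756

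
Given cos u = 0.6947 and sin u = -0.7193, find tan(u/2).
tan(u/2) = sin u / (1 + cos u) = -0.4244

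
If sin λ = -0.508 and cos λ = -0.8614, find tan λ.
tan λ = sin λ / cos λ = 0.5897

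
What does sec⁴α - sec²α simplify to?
sec⁴α - sec²α = tan⁴α + tan²α (using Pythagorean)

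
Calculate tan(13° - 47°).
tan(13° - 47°) = (tan 13° - tan 47°)/(1 + tan 13° tan 47°) = -0.6745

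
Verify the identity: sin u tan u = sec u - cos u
RHS = 1/cos u - cos u = (1 - cos²u)/cos u = sin²u/cos u = sin u · (sin u/cos u) = sin u tan u = LHS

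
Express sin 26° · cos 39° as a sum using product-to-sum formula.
sin 26° cos 39° = (1/2)[sin(26°+39°) + sin(26°-39°)]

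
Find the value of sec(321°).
sec(321°) = 1.287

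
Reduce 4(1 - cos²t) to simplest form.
4(1 - cos²t) = 4(sin²t) (using Pythagorean identity)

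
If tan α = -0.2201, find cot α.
cot α = 1/tan α = -4.543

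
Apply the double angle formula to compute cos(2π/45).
cos(2π/45) = cos²π/45 - sin²π/45 = 0.9903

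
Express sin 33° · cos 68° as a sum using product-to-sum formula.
sin 33° cos 68° = (1/2)[sin(33°+68°) + sin(33°-68°)]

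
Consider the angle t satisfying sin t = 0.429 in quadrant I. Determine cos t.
cos t = √(1 - sin²t) = 0.9033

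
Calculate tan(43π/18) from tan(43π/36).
tan(43π/18) = 2 tan 43π/36 / (1 - tan²43π/36) = 2.747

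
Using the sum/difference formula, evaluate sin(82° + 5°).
sin(82° + 5°) = sin 82° cos 5° + cos 82° sin 5° = 0.9986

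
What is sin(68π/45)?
sin(68π/45) = -0.9994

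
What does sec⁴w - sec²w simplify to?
sec⁴w - sec²w = tan⁴w + tan²w (using Pythagorean)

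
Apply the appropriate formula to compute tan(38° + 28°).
tan(38° + 28°) = (tan 38° + tan 28°)/(1 - tan 38° tan 28°) = 2.246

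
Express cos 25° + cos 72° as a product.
cos 25° + cos 72° = 2 cos(48.5°) cos(-23.5°)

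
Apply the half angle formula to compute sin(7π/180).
sin(7π/180) = √((1 - cos 7π/90)/2) = 0.1219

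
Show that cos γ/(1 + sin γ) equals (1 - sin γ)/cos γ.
RHS = (1 - sin γ)(1 + sin γ) / (cos γ(1 + sin γ)) = (1 - sin²γ) / (cos γ(1 + sin γ)) = cos²γ / (cos γ(1 + sin γ)) = cos γ/(1 + sin γ) = LHS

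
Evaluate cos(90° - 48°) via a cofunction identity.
cos(90° - 48°) = sin(48°) = 0.7431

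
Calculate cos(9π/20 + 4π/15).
cos(9π/20 + 4π/15) = cos 9π/20 cos 4π/15 - sin 9π/20 sin 4π/15 = -0.6293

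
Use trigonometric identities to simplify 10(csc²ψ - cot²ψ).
10(csc²ψ - cot²ψ) = 10 (using Pythagorean identity)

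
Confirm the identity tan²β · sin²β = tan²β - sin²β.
RHS = sin²β/cos²β - sin²β = sin²β(1/cos²β - 1) = sin²β · (1 - cos²β)/cos²β = sin²β · sin²β/cos²β = sin²β · tan²β = LHS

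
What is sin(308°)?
sin(308°) = -0.788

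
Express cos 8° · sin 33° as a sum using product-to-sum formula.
cos 8° sin 33° = (1/2)[sin(8°+33°) - sin(8°-33°)]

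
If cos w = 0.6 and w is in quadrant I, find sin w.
sin w = 0.8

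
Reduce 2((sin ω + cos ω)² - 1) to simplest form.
2((sin ω + cos ω)² - 1) = 2(sin(2ω)) (using Pythagorean + double angle)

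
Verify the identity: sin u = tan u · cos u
RHS = (sin u/cos u) · cos u = sin u = LHS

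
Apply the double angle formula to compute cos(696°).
cos(696°) = 2cos²348° - 1 = 0.9135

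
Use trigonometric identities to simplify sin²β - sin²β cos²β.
sin²β - sin²β cos²β = sin⁴β (using Factoring)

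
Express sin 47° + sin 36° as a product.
sin 47° + sin 36° = 2 sin(41.5°) cos(5.5°)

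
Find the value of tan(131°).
tan(131°) = -1.15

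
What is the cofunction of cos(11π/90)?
cos(11π/90) = sin(π/2 - 11π/90) = sin(17π/45)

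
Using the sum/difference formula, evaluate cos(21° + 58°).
cos(21° + 58°) = cos 21° cos 58° - sin 21° sin 58° = 0.1908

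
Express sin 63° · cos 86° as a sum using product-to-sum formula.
sin 63° cos 86° = (1/2)[sin(63°+86°) + sin(63°-86°)]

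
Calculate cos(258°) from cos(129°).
cos(258°) = cos²129° - sin²129° = -0.2079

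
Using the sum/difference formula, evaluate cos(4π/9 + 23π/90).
cos(4π/9 + 23π/90) = cos 4π/9 cos 23π/90 - sin 4π/9 sin 23π/90 = -0.5878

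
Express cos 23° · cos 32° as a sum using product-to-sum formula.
cos 23° cos 32° = (1/2)[cos(23°-32°) + cos(23°+32°)]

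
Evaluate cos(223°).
cos(223°) = -0.7314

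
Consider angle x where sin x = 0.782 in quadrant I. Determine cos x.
cos x = √(1 - sin²x) = 0.6233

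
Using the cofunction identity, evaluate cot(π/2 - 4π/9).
cot(π/2 - 4π/9) = tan(4π/9) = 5.671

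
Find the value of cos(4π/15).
cos(4π/15) = 0.6691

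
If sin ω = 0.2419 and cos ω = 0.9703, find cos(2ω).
cos(2ω) = cos²ω - sin²ω = 0.883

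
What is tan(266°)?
tan(266°) = 14.3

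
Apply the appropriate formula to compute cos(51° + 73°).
cos(51° + 73°) = cos 51° cos 73° - sin 51° sin 73° = -0.5592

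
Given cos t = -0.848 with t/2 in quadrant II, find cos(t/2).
cos(t/2) = ±√((1 + cos t)/2); negative since t/2 ∈ QII, so cos(t/2) = -0.2757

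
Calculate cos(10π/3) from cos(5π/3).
cos(10π/3) = 2cos²5π/3 - 1 = -1/2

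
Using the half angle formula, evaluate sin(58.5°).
sin(58.5°) = √((1 - cos 117°)/2) = 0.8526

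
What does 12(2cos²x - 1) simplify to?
12(2cos²x - 1) = 12(cos(2x)) (using Double angle)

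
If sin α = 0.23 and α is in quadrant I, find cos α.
cos α = 0.9732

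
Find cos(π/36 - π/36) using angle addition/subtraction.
cos(π/36 - π/36) = cos π/36 cos π/36 + sin π/36 sin π/36 = 1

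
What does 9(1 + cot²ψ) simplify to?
9(1 + cot²ψ) = 9(csc²ψ) (using Pythagorean identity)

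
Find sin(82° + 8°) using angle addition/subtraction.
sin(82° + 8°) = sin 82° cos 8° + cos 82° sin 8° = 1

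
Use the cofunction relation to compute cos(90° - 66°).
cos(90° - 66°) = sin(66°) = 0.9135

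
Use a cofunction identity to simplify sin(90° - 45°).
sin(90° - 45°) = cos(45°)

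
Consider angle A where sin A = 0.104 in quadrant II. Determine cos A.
cos A = ±√(1 - sin²A) = -0.9946 (negative in QII)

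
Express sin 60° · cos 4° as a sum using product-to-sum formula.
sin 60° cos 4° = (1/2)[sin(60°+4°) + sin(60°-4°)]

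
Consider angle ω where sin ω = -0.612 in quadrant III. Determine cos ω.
cos ω = ±√(1 - sin²ω) = -0.7909 (negative in QIII)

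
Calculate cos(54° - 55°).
cos(54° - 55°) = cos 54° cos 55° + sin 54° sin 55° = 0.9998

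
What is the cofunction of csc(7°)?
csc(7°) = sec(90° - 7°) = sec(83°)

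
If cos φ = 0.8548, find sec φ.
sec φ = 1/cos φ = 1.17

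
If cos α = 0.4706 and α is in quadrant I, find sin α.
sin α = 0.8823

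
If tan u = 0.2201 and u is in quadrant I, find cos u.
cos u = 0.9766 (using tan²u + 1 = sec²u)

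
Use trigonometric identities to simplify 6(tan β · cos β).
6(tan β · cos β) = 6(sin β) (using Quotient identity)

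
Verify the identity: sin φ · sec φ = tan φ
LHS = sin φ · (1/cos φ) = sin φ/cos φ = tan φ = RHS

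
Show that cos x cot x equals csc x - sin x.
RHS = 1/sin x - sin x = (1 - sin²x)/sin x = cos²x/sin x = cos x · (cos x/sin x) = cos x cot x = LHS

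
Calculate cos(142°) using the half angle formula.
cos(142°) = -√((1 + cos 284°)/2) = -0.788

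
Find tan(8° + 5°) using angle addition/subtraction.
tan(8° + 5°) = (tan 8° + tan 5°)/(1 - tan 8° tan 5°) = 0.2309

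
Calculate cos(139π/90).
cos(139π/90) = 0.1392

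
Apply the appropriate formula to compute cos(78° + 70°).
cos(78° + 70°) = cos 78° cos 70° - sin 78° sin 70° = -0.848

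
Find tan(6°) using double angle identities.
tan(6°) = 2 tan 3° / (1 - tan²3°) = 0.1051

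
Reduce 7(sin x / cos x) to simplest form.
7(sin x / cos x) = 7(tan x) (using Quotient identity)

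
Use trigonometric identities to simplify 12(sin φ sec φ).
12(sin φ sec φ) = 12(tan φ) (using Reciprocal + quotient)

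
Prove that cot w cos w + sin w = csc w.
LHS = cos²w/sin w + sin w = (cos²w + sin²w)/sin w = 1/sin w = csc w = RHS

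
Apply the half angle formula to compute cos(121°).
cos(121°) = -√((1 + cos 242°)/2) = -0.515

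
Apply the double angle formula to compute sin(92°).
sin(92°) = 2 sin 46° cos 46° = 0.9994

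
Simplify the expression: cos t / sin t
cos t / sin t = cot t (using Quotient identity)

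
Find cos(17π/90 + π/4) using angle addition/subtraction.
cos(17π/90 + π/4) = cos 17π/90 cos π/4 - sin 17π/90 sin π/4 = 0.1908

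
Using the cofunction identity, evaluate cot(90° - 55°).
cot(90° - 55°) = tan(55°) = 1.428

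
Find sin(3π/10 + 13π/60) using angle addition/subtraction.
sin(3π/10 + 13π/60) = sin 3π/10 cos 13π/60 + cos 3π/10 sin 13π/60 = 0.9986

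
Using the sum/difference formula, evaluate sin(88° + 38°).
sin(88° + 38°) = sin 88° cos 38° + cos 88° sin 38° = 0.809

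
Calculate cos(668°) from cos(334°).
cos(668°) = 2cos²334° - 1 = 0.6157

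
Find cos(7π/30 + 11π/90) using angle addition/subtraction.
cos(7π/30 + 11π/90) = cos 7π/30 cos 11π/90 - sin 7π/30 sin 11π/90 = 0.4384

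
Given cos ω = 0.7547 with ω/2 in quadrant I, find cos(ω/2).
cos(ω/2) = ±√((1 + cos ω)/2); positive since ω/2 ∈ QI, so cos(ω/2) = 0.9367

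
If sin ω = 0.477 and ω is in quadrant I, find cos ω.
cos ω = 0.8789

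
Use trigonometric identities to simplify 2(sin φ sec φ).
2(sin φ sec φ) = 2(tan φ) (using Reciprocal + quotient)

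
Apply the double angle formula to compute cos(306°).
cos(306°) = cos²153° - sin²153° = 0.5878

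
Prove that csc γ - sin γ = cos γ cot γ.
LHS = 1/sin γ - sin γ = (1 - sin²γ)/sin γ = cos²γ/sin γ = cos γ · (cos γ/sin γ) = cos γ cot γ = RHS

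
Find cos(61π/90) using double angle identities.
cos(61π/90) = cos²61π/180 - sin²61π/180 = -0.5299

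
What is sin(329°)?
sin(329°) = -0.515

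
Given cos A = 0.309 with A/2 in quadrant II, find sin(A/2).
sin(A/2) = ±√((1 - cos A)/2); positive since A/2 ∈ QII, so sin(A/2) = 0.5878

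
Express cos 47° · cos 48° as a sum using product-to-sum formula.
cos 47° cos 48° = (1/2)[cos(47°-48°) + cos(47°+48°)]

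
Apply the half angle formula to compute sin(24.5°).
sin(24.5°) = √((1 - cos 49°)/2) = 0.4147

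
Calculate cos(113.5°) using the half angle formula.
cos(113.5°) = -√((1 + cos 227°)/2) = -0.3987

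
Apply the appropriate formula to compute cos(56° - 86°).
cos(56° - 86°) = cos 56° cos 86° + sin 56° sin 86° = √3/2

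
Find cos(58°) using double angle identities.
cos(58°) = cos²29° - sin²29° = 0.5299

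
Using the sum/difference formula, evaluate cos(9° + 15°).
cos(9° + 15°) = cos 9° cos 15° - sin 9° sin 15° = 0.9135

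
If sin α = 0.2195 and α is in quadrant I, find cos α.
cos α = 0.9756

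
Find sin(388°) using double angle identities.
sin(388°) = 2 sin 194° cos 194° = 0.4695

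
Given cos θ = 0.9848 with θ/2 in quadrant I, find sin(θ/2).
sin(θ/2) = ±√((1 - cos θ)/2); positive since θ/2 ∈ QI, so sin(θ/2) = 0.08718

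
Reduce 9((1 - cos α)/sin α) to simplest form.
9((1 - cos α)/sin α) = 9(tan(α/2)) (using Half angle)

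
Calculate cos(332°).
cos(332°) = 0.8829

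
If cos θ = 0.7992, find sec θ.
sec θ = 1/cos θ = 1.251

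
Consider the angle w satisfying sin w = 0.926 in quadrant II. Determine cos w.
cos w = ±√(1 - sin²w) = -0.3775 (negative in QII)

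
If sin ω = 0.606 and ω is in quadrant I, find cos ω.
cos ω = 0.7955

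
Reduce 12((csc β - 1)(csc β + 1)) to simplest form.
12((csc β - 1)(csc β + 1)) = 12(cot²β) (using Diff. of squares)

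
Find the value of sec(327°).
sec(327°) = 1.192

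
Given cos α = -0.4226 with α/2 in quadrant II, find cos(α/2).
cos(α/2) = ±√((1 + cos α)/2); negative since α/2 ∈ QII, so cos(α/2) = -0.5373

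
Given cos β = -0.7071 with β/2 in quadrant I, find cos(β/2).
cos(β/2) = ±√((1 + cos β)/2); positive since β/2 ∈ QI, so cos(β/2) = 0.3827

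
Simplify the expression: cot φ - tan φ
cot φ - tan φ = 2 cot(2φ) (using Double angle)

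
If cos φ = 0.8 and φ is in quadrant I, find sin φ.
sin φ = 0.6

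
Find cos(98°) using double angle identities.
cos(98°) = cos²49° - sin²49° = -0.1392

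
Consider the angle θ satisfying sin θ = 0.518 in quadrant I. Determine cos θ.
cos θ = √(1 - sin²θ) = 0.8554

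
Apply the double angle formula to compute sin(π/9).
sin(π/9) = 2 sin π/18 cos π/18 = 0.342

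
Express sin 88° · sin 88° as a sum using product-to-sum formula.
sin 88° sin 88° = (1/2)[cos(88°-88°) - cos(88°+88°)]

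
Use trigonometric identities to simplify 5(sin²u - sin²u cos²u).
5(sin²u - sin²u cos²u) = 5(sin⁴u) (using Factoring)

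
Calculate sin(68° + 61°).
sin(68° + 61°) = sin 68° cos 61° + cos 68° sin 61° = 0.7771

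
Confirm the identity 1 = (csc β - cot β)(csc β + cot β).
RHS = csc²β - cot²β = (1 + cot²β) - cot²β = 1 = LHS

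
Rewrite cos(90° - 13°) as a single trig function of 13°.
cos(90° - 13°) = sin(13°)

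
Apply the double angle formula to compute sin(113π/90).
sin(113π/90) = 2 sin 113π/180 cos 113π/180 = -0.7193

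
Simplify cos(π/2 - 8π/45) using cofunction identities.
cos(π/2 - 8π/45) = sin(8π/45)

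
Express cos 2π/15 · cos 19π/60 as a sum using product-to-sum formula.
cos 2π/15 cos 19π/60 = (1/2)[cos(2π/15-19π/60) + cos(2π/15+19π/60)]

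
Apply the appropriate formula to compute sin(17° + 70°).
sin(17° + 70°) = sin 17° cos 70° + cos 17° sin 70° = 0.9986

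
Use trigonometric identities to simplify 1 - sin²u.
1 - sin²u = cos²u (using Pythagorean identity)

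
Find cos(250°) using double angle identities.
cos(250°) = cos²125° - sin²125° = -0.342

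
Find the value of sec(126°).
sec(126°) = -1.701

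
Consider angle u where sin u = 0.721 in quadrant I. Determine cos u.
cos u = √(1 - sin²u) = 0.6929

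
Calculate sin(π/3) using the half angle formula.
sin(π/3) = √((1 - cos 2π/3)/2) = √3/2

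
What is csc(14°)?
csc(14°) = 4.134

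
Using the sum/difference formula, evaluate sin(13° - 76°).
sin(13° - 76°) = sin 13° cos 76° - cos 13° sin 76° = -0.891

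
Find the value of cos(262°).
cos(262°) = -0.1392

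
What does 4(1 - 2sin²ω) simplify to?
4(1 - 2sin²ω) = 4(cos(2ω)) (using Double angle)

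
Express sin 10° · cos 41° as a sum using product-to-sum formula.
sin 10° cos 41° = (1/2)[sin(10°+41°) + sin(10°-41°)]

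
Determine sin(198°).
sin(198°) = -0.309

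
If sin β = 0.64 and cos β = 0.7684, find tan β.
tan β = sin β / cos β = 0.8329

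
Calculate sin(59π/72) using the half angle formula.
sin(59π/72) = √((1 - cos 59π/36)/2) = 0.5373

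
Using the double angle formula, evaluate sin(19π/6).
sin(19π/6) = 2 sin 19π/12 cos 19π/12 = -1/2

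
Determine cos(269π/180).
cos(269π/180) = -0.01745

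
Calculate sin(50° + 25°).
sin(50° + 25°) = sin 50° cos 25° + cos 50° sin 25° = (√6+√2)/4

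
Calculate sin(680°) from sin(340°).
sin(680°) = 2 sin 340° cos 340° = -0.6428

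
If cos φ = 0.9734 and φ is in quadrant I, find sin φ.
sin φ = 0.2291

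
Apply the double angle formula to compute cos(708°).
cos(708°) = 1 - 2sin²354° = 0.9781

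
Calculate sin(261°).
sin(261°) = -0.9877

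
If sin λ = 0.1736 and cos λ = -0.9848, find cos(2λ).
cos(2λ) = cos²λ - sin²λ = 0.9397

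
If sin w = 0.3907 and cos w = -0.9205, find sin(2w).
sin(2w) = 2 sin w cos w = -0.7193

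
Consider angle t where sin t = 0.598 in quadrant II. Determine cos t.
cos t = ±√(1 - sin²t) = -0.8015 (negative in QII)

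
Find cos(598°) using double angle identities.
cos(598°) = cos²299° - sin²299° = -0.5299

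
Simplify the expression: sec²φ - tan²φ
sec²φ - tan²φ = 1 (using Pythagorean identity)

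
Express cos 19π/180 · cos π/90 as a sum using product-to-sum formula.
cos 19π/180 cos π/90 = (1/2)[cos(19π/180-π/90) + cos(19π/180+π/90)]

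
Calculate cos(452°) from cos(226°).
cos(452°) = 2cos²226° - 1 = -0.0349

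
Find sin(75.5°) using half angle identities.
sin(75.5°) = √((1 - cos 151°)/2) = 0.9681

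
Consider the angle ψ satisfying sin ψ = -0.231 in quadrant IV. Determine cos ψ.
cos ψ = √(1 - sin²ψ) = 0.973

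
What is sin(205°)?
sin(205°) = -0.4226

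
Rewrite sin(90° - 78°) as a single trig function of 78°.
sin(90° - 78°) = cos(78°)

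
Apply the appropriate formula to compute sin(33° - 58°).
sin(33° - 58°) = sin 33° cos 58° - cos 33° sin 58° = -0.4226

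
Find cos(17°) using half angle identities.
cos(17°) = √((1 + cos 34°)/2) = 0.9563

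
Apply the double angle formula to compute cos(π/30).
cos(π/30) = cos²π/60 - sin²π/60 = 0.9945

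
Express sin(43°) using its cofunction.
sin(43°) = cos(90° - 43°) = cos(47°)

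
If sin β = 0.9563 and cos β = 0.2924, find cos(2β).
cos(2β) = cos²β - sin²β = -0.829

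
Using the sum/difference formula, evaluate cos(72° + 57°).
cos(72° + 57°) = cos 72° cos 57° - sin 72° sin 57° = -0.6293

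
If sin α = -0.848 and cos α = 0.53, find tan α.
tan α = sin α / cos α = -1.6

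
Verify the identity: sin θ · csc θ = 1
LHS = sin θ · (1/sin θ) = 1 = RHS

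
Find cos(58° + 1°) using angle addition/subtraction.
cos(58° + 1°) = cos 58° cos 1° - sin 58° sin 1° = 0.515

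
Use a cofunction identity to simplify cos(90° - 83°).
cos(90° - 83°) = sin(83°)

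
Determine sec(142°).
sec(142°) = -1.269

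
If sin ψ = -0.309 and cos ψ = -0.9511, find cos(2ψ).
cos(2ψ) = cos²ψ - sin²ψ = 0.8091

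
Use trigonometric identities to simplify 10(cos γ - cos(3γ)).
10(cos γ - cos(3γ)) = 10(2 sin(2γ) sin γ) (using Sum-to-product)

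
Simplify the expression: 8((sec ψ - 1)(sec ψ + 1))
8((sec ψ - 1)(sec ψ + 1)) = 8(tan²ψ) (using Diff. of squares)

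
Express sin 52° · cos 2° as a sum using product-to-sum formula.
sin 52° cos 2° = (1/2)[sin(52°+2°) + sin(52°-2°)]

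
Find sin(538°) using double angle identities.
sin(538°) = 2 sin 269° cos 269° = 0.0349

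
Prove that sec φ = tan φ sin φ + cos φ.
RHS = sin²φ/cos φ + cos φ = (sin²φ + cos²φ)/cos φ = 1/cos φ = sec φ = LHS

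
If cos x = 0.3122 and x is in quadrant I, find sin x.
sin x = 0.95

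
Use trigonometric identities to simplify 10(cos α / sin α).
10(cos α / sin α) = 10(cot α) (using Quotient identity)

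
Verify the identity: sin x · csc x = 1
LHS = sin x · (1/sin x) = 1 = RHS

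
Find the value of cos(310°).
cos(310°) = 0.6428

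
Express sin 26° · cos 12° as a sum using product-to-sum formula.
sin 26° cos 12° = (1/2)[sin(26°+12°) + sin(26°-12°)]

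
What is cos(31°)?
cos(31°) = 0.8572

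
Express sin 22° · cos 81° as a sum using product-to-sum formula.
sin 22° cos 81° = (1/2)[sin(22°+81°) + sin(22°-81°)]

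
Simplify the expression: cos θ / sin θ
cos θ / sin θ = cot θ (using Quotient identity)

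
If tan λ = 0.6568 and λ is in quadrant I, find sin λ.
sin λ = 0.549 (using tan²λ + 1 = sec²λ)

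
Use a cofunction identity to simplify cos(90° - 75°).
cos(90° - 75°) = sin(75°)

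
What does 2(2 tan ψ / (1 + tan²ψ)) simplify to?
2(2 tan ψ / (1 + tan²ψ)) = 2(sin(2ψ)) (using Double angle)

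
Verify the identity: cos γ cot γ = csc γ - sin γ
RHS = 1/sin γ - sin γ = (1 - sin²γ)/sin γ = cos²γ/sin γ = cos γ · (cos γ/sin γ) = cos γ cot γ = LHS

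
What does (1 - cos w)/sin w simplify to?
(1 - cos w)/sin w = tan(w/2) (using Half angle)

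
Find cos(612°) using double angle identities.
cos(612°) = cos²306° - sin²306° = -0.309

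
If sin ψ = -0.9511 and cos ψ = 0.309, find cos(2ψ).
cos(2ψ) = cos²ψ - sin²ψ = -0.8091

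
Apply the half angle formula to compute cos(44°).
cos(44°) = √((1 + cos 88°)/2) = 0.7193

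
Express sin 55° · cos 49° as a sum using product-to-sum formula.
sin 55° cos 49° = (1/2)[sin(55°+49°) + sin(55°-49°)]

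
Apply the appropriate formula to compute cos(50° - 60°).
cos(50° - 60°) = cos 50° cos 60° + sin 50° sin 60° = 0.9848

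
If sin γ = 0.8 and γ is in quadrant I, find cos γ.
cos γ = 0.6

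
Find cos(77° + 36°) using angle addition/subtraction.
cos(77° + 36°) = cos 77° cos 36° - sin 77° sin 36° = -0.3907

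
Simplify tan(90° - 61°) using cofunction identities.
tan(90° - 61°) = cot(61°)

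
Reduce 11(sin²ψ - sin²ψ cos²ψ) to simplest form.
11(sin²ψ - sin²ψ cos²ψ) = 11(sin⁴ψ) (using Factoring)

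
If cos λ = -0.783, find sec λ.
sec λ = 1/cos λ = -1.277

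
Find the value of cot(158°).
cot(158°) = -2.475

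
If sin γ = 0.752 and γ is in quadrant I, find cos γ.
cos γ = 0.6592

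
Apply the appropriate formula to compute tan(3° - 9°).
tan(3° - 9°) = (tan 3° - tan 9°)/(1 + tan 3° tan 9°) = -0.1051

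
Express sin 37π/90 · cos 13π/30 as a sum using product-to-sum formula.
sin 37π/90 cos 13π/30 = (1/2)[sin(37π/90+13π/30) + sin(37π/90-13π/30)]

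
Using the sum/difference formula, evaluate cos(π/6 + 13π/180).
cos(π/6 + 13π/180) = cos π/6 cos 13π/180 - sin π/6 sin 13π/180 = 0.7314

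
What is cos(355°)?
cos(355°) = 0.9962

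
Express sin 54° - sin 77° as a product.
sin 54° - sin 77° = 2 cos(65.5°) sin(-11.5°)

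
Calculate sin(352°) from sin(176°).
sin(352°) = 2 sin 176° cos 176° = -0.1392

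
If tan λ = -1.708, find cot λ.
cot λ = 1/tan λ = -0.5855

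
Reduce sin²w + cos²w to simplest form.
sin²w + cos²w = 1 (using Pythagorean identity)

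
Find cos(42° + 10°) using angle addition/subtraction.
cos(42° + 10°) = cos 42° cos 10° - sin 42° sin 10° = 0.6157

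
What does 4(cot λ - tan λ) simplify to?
4(cot λ - tan λ) = 4(2 cot(2λ)) (using Double angle)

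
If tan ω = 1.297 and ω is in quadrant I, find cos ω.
cos ω = 0.6106 (using tan²ω + 1 = sec²ω)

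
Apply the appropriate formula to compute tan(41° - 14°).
tan(41° - 14°) = (tan 41° - tan 14°)/(1 + tan 41° tan 14°) = 0.5095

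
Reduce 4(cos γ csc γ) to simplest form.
4(cos γ csc γ) = 4(cot γ) (using Reciprocal + quotient)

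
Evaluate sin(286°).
sin(286°) = -0.9613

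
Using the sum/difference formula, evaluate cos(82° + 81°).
cos(82° + 81°) = cos 82° cos 81° - sin 82° sin 81° = -0.9563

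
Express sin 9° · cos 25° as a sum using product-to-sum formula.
sin 9° cos 25° = (1/2)[sin(9°+25°) + sin(9°-25°)]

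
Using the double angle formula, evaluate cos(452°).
cos(452°) = cos²226° - sin²226° = -0.0349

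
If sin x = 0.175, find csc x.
csc x = 1/sin x = 5.714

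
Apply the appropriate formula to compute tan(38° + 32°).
tan(38° + 32°) = (tan 38° + tan 32°)/(1 - tan 38° tan 32°) = 2.747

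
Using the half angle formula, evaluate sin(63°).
sin(63°) = √((1 - cos 126°)/2) = 0.891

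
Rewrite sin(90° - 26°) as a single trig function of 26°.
sin(90° - 26°) = cos(26°)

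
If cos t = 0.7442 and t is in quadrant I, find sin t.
sin t = 0.668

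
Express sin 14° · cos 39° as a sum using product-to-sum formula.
sin 14° cos 39° = (1/2)[sin(14°+39°) + sin(14°-39°)]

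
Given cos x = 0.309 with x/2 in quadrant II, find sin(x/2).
sin(x/2) = ±√((1 - cos x)/2); positive since x/2 ∈ QII, so sin(x/2) = 0.5878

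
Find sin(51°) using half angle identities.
sin(51°) = √((1 - cos 102°)/2) = 0.7771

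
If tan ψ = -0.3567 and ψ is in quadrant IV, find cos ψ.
cos ψ = 0.9419 (using tan²ψ + 1 = sec²ψ)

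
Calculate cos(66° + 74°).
cos(66° + 74°) = cos 66° cos 74° - sin 66° sin 74° = -0.766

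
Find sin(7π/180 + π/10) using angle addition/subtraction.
sin(7π/180 + π/10) = sin 7π/180 cos π/10 + cos 7π/180 sin π/10 = 0.4226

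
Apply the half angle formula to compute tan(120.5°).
tan(120.5°) = sin 241° / (1 + cos 241°) = -1.698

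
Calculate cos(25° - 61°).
cos(25° - 61°) = cos 25° cos 61° + sin 25° sin 61° = 0.809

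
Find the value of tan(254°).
tan(254°) = 3.487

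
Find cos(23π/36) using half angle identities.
cos(23π/36) = -√((1 + cos 23π/18)/2) = -0.4226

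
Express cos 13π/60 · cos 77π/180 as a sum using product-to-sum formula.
cos 13π/60 cos 77π/180 = (1/2)[cos(13π/60-77π/180) + cos(13π/60+77π/180)]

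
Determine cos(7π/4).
cos(7π/4) = √2/2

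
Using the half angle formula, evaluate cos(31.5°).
cos(31.5°) = √((1 + cos 63°)/2) = 0.8526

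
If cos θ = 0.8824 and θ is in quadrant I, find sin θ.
sin θ = 0.4705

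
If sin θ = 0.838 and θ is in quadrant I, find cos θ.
cos θ = 0.5457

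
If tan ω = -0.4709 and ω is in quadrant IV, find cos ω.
cos ω = 0.9047 (using tan²ω + 1 = sec²ω)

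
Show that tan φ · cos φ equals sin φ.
LHS = (sin φ/cos φ) · cos φ = sin φ = RHS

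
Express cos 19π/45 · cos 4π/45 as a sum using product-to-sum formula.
cos 19π/45 cos 4π/45 = (1/2)[cos(19π/45-4π/45) + cos(19π/45+4π/45)]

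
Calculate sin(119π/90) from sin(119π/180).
sin(119π/90) = 2 sin 119π/180 cos 119π/180 = -0.848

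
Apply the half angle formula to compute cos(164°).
cos(164°) = -√((1 + cos 328°)/2) = -0.9613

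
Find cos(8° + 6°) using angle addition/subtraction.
cos(8° + 6°) = cos 8° cos 6° - sin 8° sin 6° = 0.9703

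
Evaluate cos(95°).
cos(95°) = -0.08716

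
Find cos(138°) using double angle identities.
cos(138°) = cos²69° - sin²69° = -0.7431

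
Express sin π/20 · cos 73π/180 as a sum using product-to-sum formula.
sin π/20 cos 73π/180 = (1/2)[sin(π/20+73π/180) + sin(π/20-73π/180)]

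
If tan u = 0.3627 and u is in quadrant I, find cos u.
cos u = 0.9401 (using tan²u + 1 = sec²u)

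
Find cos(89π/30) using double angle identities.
cos(89π/30) = cos²89π/60 - sin²89π/60 = -0.9945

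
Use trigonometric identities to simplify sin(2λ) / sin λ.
sin(2λ) / sin λ = 2 cos λ (using Double angle)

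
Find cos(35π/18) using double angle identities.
cos(35π/18) = cos²35π/36 - sin²35π/36 = 0.9848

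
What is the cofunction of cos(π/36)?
cos(π/36) = sin(π/2 - π/36) = sin(17π/36)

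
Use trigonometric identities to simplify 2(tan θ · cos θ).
2(tan θ · cos θ) = 2(sin θ) (using Quotient identity)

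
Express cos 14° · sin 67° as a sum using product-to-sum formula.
cos 14° sin 67° = (1/2)[sin(14°+67°) - sin(14°-67°)]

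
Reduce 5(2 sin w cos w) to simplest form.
5(2 sin w cos w) = 5(sin(2w)) (using Double angle)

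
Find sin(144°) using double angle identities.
sin(144°) = 2 sin 72° cos 72° = 0.5878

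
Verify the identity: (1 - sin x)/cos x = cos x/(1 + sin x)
LHS = (1 - sin x)(1 + sin x) / (cos x(1 + sin x)) = (1 - sin²x) / (cos x(1 + sin x)) = cos²x / (cos x(1 + sin x)) = cos x/(1 + sin x) = RHS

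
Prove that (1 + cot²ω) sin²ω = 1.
LHS = csc²ω · sin²ω = (1/sin²ω) · sin²ω = 1 = RHS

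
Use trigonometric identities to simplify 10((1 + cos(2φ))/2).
10((1 + cos(2φ))/2) = 10(cos²φ) (using Power reduction)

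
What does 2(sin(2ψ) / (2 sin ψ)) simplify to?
2(sin(2ψ) / (2 sin ψ)) = 2(cos ψ) (using Double angle)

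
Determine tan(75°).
tan(75°) = 2+√3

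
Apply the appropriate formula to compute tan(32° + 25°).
tan(32° + 25°) = (tan 32° + tan 25°)/(1 - tan 32° tan 25°) = 1.54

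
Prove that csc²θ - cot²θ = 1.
LHS = 1/sin²θ - cos²θ/sin²θ = (1 - cos²θ)/sin²θ = sin²θ/sin²θ = 1 = RHS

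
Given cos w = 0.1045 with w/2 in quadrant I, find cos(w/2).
cos(w/2) = ±√((1 + cos w)/2); positive since w/2 ∈ QI, so cos(w/2) = 0.7431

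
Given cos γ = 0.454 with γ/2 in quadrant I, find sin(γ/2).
sin(γ/2) = ±√((1 - cos γ)/2); positive since γ/2 ∈ QI, so sin(γ/2) = 0.5225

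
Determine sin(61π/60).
sin(61π/60) = -0.05234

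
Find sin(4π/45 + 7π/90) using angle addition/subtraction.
sin(4π/45 + 7π/90) = sin 4π/45 cos 7π/90 + cos 4π/45 sin 7π/90 = 1/2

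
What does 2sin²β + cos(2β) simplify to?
2sin²β + cos(2β) = 1 (using Double angle)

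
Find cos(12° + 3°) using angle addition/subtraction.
cos(12° + 3°) = cos 12° cos 3° - sin 12° sin 3° = (√6+√2)/4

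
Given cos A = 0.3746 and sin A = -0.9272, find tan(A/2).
tan(A/2) = sin A / (1 + cos A) = -0.6745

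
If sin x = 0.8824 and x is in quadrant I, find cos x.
cos x = 0.4705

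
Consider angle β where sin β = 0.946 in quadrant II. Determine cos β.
cos β = ±√(1 - sin²β) = -0.3242 (negative in QII)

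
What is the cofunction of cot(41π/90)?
cot(41π/90) = tan(π/2 - 41π/90) = tan(2π/45)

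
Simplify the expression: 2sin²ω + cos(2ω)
2sin²ω + cos(2ω) = 1 (using Double angle)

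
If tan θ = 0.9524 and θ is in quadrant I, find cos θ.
cos θ = 0.7241 (using tan²θ + 1 = sec²θ)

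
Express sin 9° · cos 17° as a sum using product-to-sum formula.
sin 9° cos 17° = (1/2)[sin(9°+17°) + sin(9°-17°)]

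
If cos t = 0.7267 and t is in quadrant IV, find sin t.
sin t = -0.687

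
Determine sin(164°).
sin(164°) = 0.2756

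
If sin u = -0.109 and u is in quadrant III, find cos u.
cos u = -0.994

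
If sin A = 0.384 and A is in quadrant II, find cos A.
cos A = -0.9233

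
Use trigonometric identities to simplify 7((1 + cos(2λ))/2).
7((1 + cos(2λ))/2) = 7(cos²λ) (using Power reduction)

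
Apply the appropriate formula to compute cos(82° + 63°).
cos(82° + 63°) = cos 82° cos 63° - sin 82° sin 63° = -0.8192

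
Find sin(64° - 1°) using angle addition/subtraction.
sin(64° - 1°) = sin 64° cos 1° - cos 64° sin 1° = 0.891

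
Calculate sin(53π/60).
sin(53π/60) = 0.3584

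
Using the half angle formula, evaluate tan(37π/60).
tan(37π/60) = sin 37π/30 / (1 + cos 37π/30) = -2.605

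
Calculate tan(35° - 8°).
tan(35° - 8°) = (tan 35° - tan 8°)/(1 + tan 35° tan 8°) = 0.5095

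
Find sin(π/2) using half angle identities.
sin(π/2) = √((1 - cos π)/2) = 1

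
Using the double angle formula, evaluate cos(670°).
cos(670°) = cos²335° - sin²335° = 0.6428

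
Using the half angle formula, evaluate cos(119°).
cos(119°) = -√((1 + cos 238°)/2) = -0.4848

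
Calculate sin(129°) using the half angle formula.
sin(129°) = √((1 - cos 258°)/2) = 0.7771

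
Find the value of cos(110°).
cos(110°) = -0.342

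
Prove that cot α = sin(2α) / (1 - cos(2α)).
RHS = 2 sin α cos α / (2sin²α) = cos α/sin α = cot α = LHS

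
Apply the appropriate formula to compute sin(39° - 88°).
sin(39° - 88°) = sin 39° cos 88° - cos 39° sin 88° = -0.7547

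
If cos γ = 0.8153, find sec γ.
sec γ = 1/cos γ = 1.227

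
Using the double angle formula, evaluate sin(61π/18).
sin(61π/18) = 2 sin 61π/36 cos 61π/36 = -0.9397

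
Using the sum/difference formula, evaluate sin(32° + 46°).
sin(32° + 46°) = sin 32° cos 46° + cos 32° sin 46° = 0.9781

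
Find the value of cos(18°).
cos(18°) = 0.9511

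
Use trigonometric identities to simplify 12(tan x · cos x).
12(tan x · cos x) = 12(sin x) (using Quotient identity)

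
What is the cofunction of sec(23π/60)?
sec(23π/60) = csc(π/2 - 23π/60) = csc(7π/60)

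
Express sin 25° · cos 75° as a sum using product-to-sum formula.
sin 25° cos 75° = (1/2)[sin(25°+75°) + sin(25°-75°)]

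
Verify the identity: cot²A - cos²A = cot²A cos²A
LHS = cos²A/sin²A - cos²A = cos²A(1/sin²A - 1) = cos²A · (1 - sin²A)/sin²A = cos²A · cos²A/sin²A = cos²A · cot²A = RHS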